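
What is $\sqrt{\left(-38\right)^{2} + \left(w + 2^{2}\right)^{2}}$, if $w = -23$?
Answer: $19 \sqrt{5} \approx 42.485$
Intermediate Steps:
$\sqrt{\left(-38\right)^{2} + \left(w + 2^{2}\right)^{2}} = \sqrt{\left(-38\right)^{2} + \left(-23 + 2^{2}\right)^{2}} = \sqrt{1444 + \left(-23 + 4\right)^{2}} = \sqrt{1444 + \left(-19\right)^{2}} = \sqrt{1444 + 361} = \sqrt{1805} = 19 \sqrt{5}$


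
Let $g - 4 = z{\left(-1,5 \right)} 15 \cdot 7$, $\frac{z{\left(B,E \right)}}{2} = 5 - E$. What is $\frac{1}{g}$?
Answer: $\frac{1}{4} \approx 0.25$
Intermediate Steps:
$z{\left(B,E \right)} = 10 - 2 E$ ($z{\left(B,E \right)} = 2 \left(5 - E\right) = 10 - 2 E$)
$g = 4$ ($g = 4 + \left(10 - 10\right) 15 \cdot 7 = 4 + 0 \cdot 15 \cdot 7 = 4 + 0 \cdot 7 = 4 + 0 = 4$)
$\frac{1}{g} = \frac{1}{4}$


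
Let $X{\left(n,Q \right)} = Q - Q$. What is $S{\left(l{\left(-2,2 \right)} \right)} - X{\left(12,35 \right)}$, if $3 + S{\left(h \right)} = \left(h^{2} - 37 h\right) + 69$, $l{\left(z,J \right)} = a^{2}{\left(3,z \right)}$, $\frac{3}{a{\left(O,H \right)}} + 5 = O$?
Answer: $- \frac{195}{16} \approx -12.188$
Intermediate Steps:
$a{\left(O,H \right)} = \frac{3}{-5 + O}$
$X{\left(n,Q \right)} = 0$
$l{\left(z,J \right)} = \frac{9}{4}$ ($l{\left(z,J \right)} = \left(\frac{3}{-5 + 3}\right)^{2} = \left(\frac{3}{-2}\right)^{2} = \left(3 \left(- \frac{1}{2}\right)\right)^{2} = \left(- \frac{3}{2}\right)^{2} = \frac{9}{4}$)
$S{\left(h \right)} = 66 + h^{2} - 37 h$ ($S{\left(h \right)} = -3 + \left(\left(h^{2} - 37 h\right) + 69\right) = -3 + \left(69 + h^{2} - 37 h\right) = 66 + h^{2} - 37 h$)
$S{\left(l{\left(-2,2 \right)} \right)} - X{\left(12,35 \right)} = \left(66 + \left(\frac{9}{4}\right)^{2} - \frac{333}{4}\right) - 0 = \left(66 + \frac{81}{16} - \frac{333}{4}\right) + 0 = - \frac{195}{16} + 0 = - \frac{195}{16}$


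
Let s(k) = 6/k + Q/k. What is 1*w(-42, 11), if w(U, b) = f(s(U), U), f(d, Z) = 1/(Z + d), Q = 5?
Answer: -42/1775 ≈ -0.023662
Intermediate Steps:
s(k) = 11/k (s(k) = 6/k + 5/k = 11/k)
w(U, b) = 1/(U + 11/U)
1*w(-42, 11) = 1*(-42/(11 + (-42)²)) = 1*(-42/(11 + 1764)) = 1*(-42/1775) = -42/1775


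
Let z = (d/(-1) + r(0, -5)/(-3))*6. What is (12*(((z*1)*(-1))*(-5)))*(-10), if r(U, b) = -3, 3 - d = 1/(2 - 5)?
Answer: 8400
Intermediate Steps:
d = 10/3 (d = 3 - 1/(2 - 5) = 3 - 1/(-3) = 3 - 1*(-⅓) = 3 + ⅓ = 10/3 ≈ 3.3333)
z = -14 (z = ((10/3)/(-1) - 3/(-3))*6 = ((10/3)*(-1) - 3*(-⅓))*6 = (-10/3 + 1)*6 = -7/3*6 = -14)
(12*(((z*1)*(-1))*(-5)))*(-10) = (12*((-14*1*(-1))*(-5)))*(-10) = (12*(-14*(-1)*(-5)))*(-10) = (12*(14*(-5)))*(-10) = (12*(-70))*(-10) = -840*(-10) = 8400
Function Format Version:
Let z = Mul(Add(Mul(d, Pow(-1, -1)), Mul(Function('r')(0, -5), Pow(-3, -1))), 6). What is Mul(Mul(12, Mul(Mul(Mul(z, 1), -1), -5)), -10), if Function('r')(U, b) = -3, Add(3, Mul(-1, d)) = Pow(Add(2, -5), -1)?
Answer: 8400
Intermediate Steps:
d = Rational(10, 3) (d = Add(3, Mul(-1, Pow(Add(2, -5), -1))) = Add(3, Mul(-1, Pow(-3, -1))) = Add(3, Mul(-1, Rational(-1, 3))) = Add(3, Rational(1, 3)) = Rational(10, 3) ≈ 3.3333)
z = -14 (z = Mul(Add(Mul(Rational(10, 3), Pow(-1, -1)), Mul(-3, Pow(-3, -1))), 6) = Mul(Add(Mul(Rational(10, 3), -1), Mul(-3, Rational(-1, 3))), 6) = Mul(Add(Rational(-10, 3), 1), 6) = Mul(Rational(-7, 3), 6) = -14)
Mul(Mul(12, Mul(Mul(Mul(z, 1), -1), -5)), -10) = Mul(Mul(12, Mul(Mul(Mul(-14, 1), -1), -5)), -10) = Mul(Mul(12, Mul(Mul(-14, -1), -5)), -10) = Mul(Mul(12, Mul(14, -5)), -10) = Mul(Mul(12, -70), -10) = Mul(-840, -10) = 8400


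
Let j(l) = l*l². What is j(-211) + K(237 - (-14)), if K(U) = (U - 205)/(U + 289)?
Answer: -2536361347/270 ≈ -9.3939e+6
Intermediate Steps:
j(l) = l³
K(U) = (-205 + U)/(289 + U)
j(-211) + K(237 - (-14)) = (-211)³ + (-205 + (237 - (-14)))/(289 + (237 - (-14))) = -9393931 + (-205 + (237 - 1*(-14)))/(289 + (237 - 1*(-14))) = -9393931 + (-205 + (237 + 14))/(289 + (237 + 14)) = -9393931 + (-205 + 251)/(289 + 251) = -9393931 + 46/540 = -9393931 + (1/540)*46 = -9393931 + 23/270 = -2536361347/270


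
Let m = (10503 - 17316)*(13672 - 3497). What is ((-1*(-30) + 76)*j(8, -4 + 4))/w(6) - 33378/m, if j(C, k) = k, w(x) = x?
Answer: 11126/23107425 ≈ 0.00048149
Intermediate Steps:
m = -69322275 (m = -6813*10175 = -69322275)
((-1*(-30) + 76)*j(8, -4 + 4))/w(6) - 33378/m = ((-1*(-30) + 76)*(-4 + 4))/6 - 33378/(-69322275) = ((30 + 76)*0)*(1/6) - 33378*(-1/69322275) = (106*0)*(1/6) + 11126/23107425 = 0*(1/6) + 11126/23107425 = 0 + 11126/23107425 = 11126/23107425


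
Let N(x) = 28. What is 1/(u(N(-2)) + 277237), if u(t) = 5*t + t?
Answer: 1/277405 ≈ 3.6048e-6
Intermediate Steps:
u(t) = 6*t
1/(u(N(-2)) + 277237) = 1/(6*28 + 277237) = 1/(168 + 277237) = 1/277405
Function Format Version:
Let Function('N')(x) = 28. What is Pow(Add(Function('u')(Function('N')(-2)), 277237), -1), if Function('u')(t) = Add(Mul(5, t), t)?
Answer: Rational(1, 277405) ≈ 3.6048e-6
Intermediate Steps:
Function('u')(t) = Mul(6, t)
Pow(Add(Function('u')(Function('N')(-2)), 277237), -1) = Pow(Add(Mul(6, 28), 277237), -1) = Pow(Add(168, 277237), -1) = Pow(277405, -1) = Rational(1, 277405)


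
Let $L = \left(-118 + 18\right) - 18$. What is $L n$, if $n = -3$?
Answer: $354$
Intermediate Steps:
$L = -118$ ($L = -100 - 18 = -118$)
$L n = \left(-118\right) \left(-3\right) = 354$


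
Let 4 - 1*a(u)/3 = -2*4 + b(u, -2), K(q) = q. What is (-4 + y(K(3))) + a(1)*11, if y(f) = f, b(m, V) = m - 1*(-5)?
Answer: 197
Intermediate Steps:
b(m, V) = 5 + m (b(m, V) = m + 5 = 5 + m)
a(u) = 21 - 3*u (a(u) = 12 - 3*(-2*4 + (5 + u)) = 12 - 3*(-8 + (5 + u)) = 12 - 3*(-3 + u) = 12 + (9 - 3*u) = 21 - 3*u)
(-4 + y(K(3))) + a(1)*11 = (-4 + 3) + (21 - 3*1)*11 = -1 + (21 - 3)*11 = -1 + 18*11 = -1 + 198 = 197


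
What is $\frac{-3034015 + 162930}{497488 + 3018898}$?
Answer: $- \frac{2871085}{3516386} \approx -0.81649$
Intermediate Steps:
$\frac{-3034015 + 162930}{497488 + 3018898} = - \frac{2871085}{3516386}$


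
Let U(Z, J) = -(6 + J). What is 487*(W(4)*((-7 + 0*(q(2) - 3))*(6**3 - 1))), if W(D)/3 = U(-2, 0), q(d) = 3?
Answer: 13192830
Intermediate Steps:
U(Z, J) = -6 - J
W(D) = -18 (W(D) = 3*(-6 - 1*0) = 3*(-6 + 0) = 3*(-6) = -18)
487*(W(4)*((-7 + 0*(q(2) - 3))*(6**3 - 1))) = 487*(-18*(-7 + 0*(3 - 3))*(6**3 - 1)) = 487*(-18*(-7 + 0*0)*(216 - 1)) = 487*(-18*(-7 + 0)*215) = 487*(-(-126)*215) = 487*(-18*(-1505)) = 487*27090 = 13192830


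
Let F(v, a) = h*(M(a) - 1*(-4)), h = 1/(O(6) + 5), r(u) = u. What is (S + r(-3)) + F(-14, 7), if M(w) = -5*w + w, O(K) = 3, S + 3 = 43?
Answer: 34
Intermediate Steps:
S = 40 (S = -3 + 43 = 40)
h = ⅛ (h = 1/(3 + 5) = 1/8 = ⅛ ≈ 0.12500)
M(w) = -4*w
F(v, a) = ½ - a/2 (F(v, a) = (-4*a - 1*(-4))/8 = (-4*a + 4)/8 = (4 - 4*a)/8 = ½ - a/2)
(S + r(-3)) + F(-14, 7) = (40 - 3) + (½ - ½*7) = 37 + (½ - 7/2) = 37 - 3 = 34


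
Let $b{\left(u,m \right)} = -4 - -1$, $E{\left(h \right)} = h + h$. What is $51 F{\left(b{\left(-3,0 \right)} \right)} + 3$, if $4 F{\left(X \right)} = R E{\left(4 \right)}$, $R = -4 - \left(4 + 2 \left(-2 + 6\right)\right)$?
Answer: $-1629$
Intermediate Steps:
$E{\left(h \right)} = 2 h$
$R = -16$ ($R = -4 - 12 = -16$)
$b{\left(u,m \right)} = -3$ ($b{\left(u,m \right)} = -4 + 1 = -3$)
$F{\left(X \right)} = -32$ ($F{\left(X \right)} = \frac{\left(-16\right) 2 \cdot 4}{4} = \frac{\left(-16\right) 8}{4} = \frac{1}{4} \left(-128\right) = -32$)
$51 F{\left(b{\left(-3,0 \right)} \right)} + 3 = 51 \left(-32\right) + 3 = -1632 + 3 = -1629$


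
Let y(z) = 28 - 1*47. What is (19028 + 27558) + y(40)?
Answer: 46567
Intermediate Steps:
y(z) = -19 (y(z) = 28 - 47 = -19)
(19028 + 27558) + y(40) = (19028 + 27558) - 19 = 46586 - 19 = 46567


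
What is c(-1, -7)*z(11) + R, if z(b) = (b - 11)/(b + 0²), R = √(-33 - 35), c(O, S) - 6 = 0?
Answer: 2*I*√17 ≈ 8.2462*I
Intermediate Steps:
c(O, S) = 6 (c(O, S) = 6 + 0 = 6)
R = 2*I*√17 (R = √(-68) = 2*I*√17 ≈ 8.2462*I)
z(b) = (-11 + b)/b (z(b) = (-11 + b)/(b + 0) = (-11 + b)/b)
c(-1, -7)*z(11) + R = 6*((-11 + 11)/11) + 2*I*√17 = 6*((1/11)*0) + 2*I*√17 = 6*0 + 2*I*√17 = 0 + 2*I*√17 = 2*I*√17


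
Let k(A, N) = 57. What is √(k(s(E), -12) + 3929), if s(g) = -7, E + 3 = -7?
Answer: √3986 ≈ 63.135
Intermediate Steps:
E = -10 (E = -3 - 7 = -10)
√(k(s(E), -12) + 3929) = √(57 + 3929) = √3986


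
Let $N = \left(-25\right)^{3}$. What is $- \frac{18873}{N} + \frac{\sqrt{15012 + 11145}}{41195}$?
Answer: $\frac{18873}{15625} + \frac{\sqrt{26157}}{41195} \approx 1.2118$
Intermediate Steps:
$N = -15625$
$- \frac{18873}{N} + \frac{\sqrt{15012 + 11145}}{41195} = - \frac{18873}{-15625} + \frac{\sqrt{15012 + 11145}}{41195} = \left(-18873\right) \left(- \frac{1}{15625}\right) + \sqrt{26157} \cdot \frac{1}{41195} = \frac{18873}{15625} + \frac{\sqrt{26157}}{41195}$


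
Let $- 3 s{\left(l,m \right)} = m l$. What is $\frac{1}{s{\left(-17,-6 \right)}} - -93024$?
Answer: $\frac{3162815}{34} \approx 93024.0$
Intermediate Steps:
$s{\left(l,m \right)} = - \frac{l m}{3}$ ($s{\left(l,m \right)} = - \frac{m l}{3} = - \frac{l m}{3}$)
$\frac{1}{s{\left(-17,-6 \right)}} - -93024 = \frac{1}{\left(- \frac{1}{3}\right) \left(-17\right) \left(-6\right)} - -93024 = \frac{1}{-34} + 93024 = - \frac{1}{34} + 93024 = \frac{3162815}{34}$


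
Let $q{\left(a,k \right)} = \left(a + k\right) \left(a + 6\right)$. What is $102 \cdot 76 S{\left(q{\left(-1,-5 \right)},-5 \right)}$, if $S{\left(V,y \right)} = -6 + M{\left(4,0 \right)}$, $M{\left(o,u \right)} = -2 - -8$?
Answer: $0$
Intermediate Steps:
$q{\left(a,k \right)} = \left(6 + a\right) \left(a + k\right)$ ($q{\left(a,k \right)} = \left(a + k\right) \left(6 + a\right) = \left(6 + a\right) \left(a + k\right)$)
$M{\left(o,u \right)} = 6$ ($M{\left(o,u \right)} = -2 + 8 = 6$)
$S{\left(V,y \right)} = 0$ ($S{\left(V,y \right)} = -6 + 6 = 0$)
$102 \cdot 76 S{\left(q{\left(-1,-5 \right)},-5 \right)} = 102 \cdot 76 \cdot 0 = 7752 \cdot 0 = 0$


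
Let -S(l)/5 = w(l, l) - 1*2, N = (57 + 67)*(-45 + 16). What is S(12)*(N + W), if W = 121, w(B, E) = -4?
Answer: -104250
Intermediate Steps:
N = -3596 (N = 124*(-29) = -3596)
S(l) = 30 (S(l) = -5*(-4 - 1*2) = -5*(-4 - 2) = -5*(-6) = 30)
S(12)*(N + W) = 30*(-3596 + 121) = 30*(-3475) = -104250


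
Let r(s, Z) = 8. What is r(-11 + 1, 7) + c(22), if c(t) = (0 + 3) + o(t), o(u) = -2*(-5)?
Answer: 21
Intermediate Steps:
o(u) = 10
c(t) = 13 (c(t) = (0 + 3) + 10 = 3 + 10 = 13)
r(-11 + 1, 7) + c(22) = 8 + 13 = 21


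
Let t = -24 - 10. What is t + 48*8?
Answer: 350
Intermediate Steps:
t = -34
t + 48*8 = -34 + 48*8 = -34 + 384 = 350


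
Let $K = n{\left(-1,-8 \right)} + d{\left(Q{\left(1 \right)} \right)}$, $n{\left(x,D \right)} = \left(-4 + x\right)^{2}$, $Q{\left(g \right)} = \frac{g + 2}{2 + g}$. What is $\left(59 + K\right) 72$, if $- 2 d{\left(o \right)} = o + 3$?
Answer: $5904$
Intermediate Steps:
$Q{\left(g \right)} = 1$ ($Q{\left(g \right)} = \frac{2 + g}{2 + g} = 1$)
$d{\left(o \right)} = - \frac{3}{2} - \frac{o}{2}$ ($d{\left(o \right)} = - \frac{o + 3}{2} = - \frac{3 + o}{2} = - \frac{3}{2} - \frac{o}{2}$)
$K = 23$ ($K = \left(-4 - 1\right)^{2} - 2 = \left(-5\right)^{2} - 2 = 25 - 2 = 23$)
$\left(59 + K\right) 72 = \left(59 + 23\right) 72 = 82 \cdot 72 = 5904$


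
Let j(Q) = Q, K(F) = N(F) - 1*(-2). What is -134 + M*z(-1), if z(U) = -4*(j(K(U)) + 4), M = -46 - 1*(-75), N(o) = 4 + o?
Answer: -1178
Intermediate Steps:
K(F) = 6 + F (K(F) = (4 + F) - 1*(-2) = (4 + F) + 2 = 6 + F)
M = 29 (M = -46 + 75 = 29)
z(U) = -40 - 4*U (z(U) = -4*((6 + U) + 4) = -4*(10 + U) = -40 - 4*U)
-134 + M*z(-1) = -134 + 29*(-40 - 4*(-1)) = -134 + 29*(-40 + 4) = -134 + 29*(-36) = -134 - 1044 = -1178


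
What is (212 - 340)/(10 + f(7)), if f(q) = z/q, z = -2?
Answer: -224/17 ≈ -13.176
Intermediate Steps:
f(q) = -2/q
(212 - 340)/(10 + f(7)) = (212 - 340)/(10 - 2/7) = -128/(10 - 2*⅐) = -128/(10 - 2/7) = -128/68/7 = -128*7/68 = -224/17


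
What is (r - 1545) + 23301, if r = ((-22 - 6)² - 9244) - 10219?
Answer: 3077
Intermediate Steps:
r = -18679 (r = ((-28)² - 9244) - 10219 = (784 - 9244) - 10219 = -8460 - 10219 = -18679)
(r - 1545) + 23301 = (-18679 - 1545) + 23301 = -20224 + 23301 = 3077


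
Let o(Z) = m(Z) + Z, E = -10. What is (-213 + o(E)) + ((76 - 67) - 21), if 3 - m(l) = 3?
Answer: -235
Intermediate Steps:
m(l) = 0 (m(l) = 3 - 1*3 = 3 - 3 = 0)
o(Z) = Z (o(Z) = 0 + Z = Z)
(-213 + o(E)) + ((76 - 67) - 21) = (-213 - 10) + ((76 - 67) - 21) = -223 + (9 - 21) = -223 - 12 = -235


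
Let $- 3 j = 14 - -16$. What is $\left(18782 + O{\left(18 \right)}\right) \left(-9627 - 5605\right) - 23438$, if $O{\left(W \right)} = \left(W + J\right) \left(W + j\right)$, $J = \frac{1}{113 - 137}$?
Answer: $- \frac{864897578}{3} \approx -2.883 \cdot 10^{8}$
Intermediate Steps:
$J = - \frac{1}{24}$ ($J = \frac{1}{-24} = - \frac{1}{24} \approx -0.041667$)
$j = -10$ ($j = - \frac{14 - -16}{3} = - \frac{14 + 16}{3} = \left(- \frac{1}{3}\right) 30 = -10$)
$O{\left(W \right)} = \left(-10 + W\right) \left(- \frac{1}{24} + W\right)$ ($O{\left(W \right)} = \left(W - \frac{1}{24}\right) \left(W - 10\right) = \left(- \frac{1}{24} + W\right) \left(-10 + W\right) = \left(-10 + W\right) \left(- \frac{1}{24} + W\right)$)
$\left(18782 + O{\left(18 \right)}\right) \left(-9627 - 5605\right) - 23438 = \left(18782 + \left(\frac{5}{12} + 18^{2} - \frac{723}{4}\right)\right) \left(-9627 - 5605\right) - 23438 = \left(18782 + \left(\frac{5}{12} + 324 - \frac{723}{4}\right)\right) \left(-15232\right) - 23438 = \left(18782 + \frac{431}{3}\right) \left(-15232\right) - 23438 = \frac{56777}{3} \left(-15232\right) - 23438 = - \frac{864827264}{3} - 23438 = - \frac{864897578}{3}$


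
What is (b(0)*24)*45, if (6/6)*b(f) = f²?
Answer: 0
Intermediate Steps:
b(f) = f²
(b(0)*24)*45 = (0²*24)*45 = (0*24)*45 = 0*45 = 0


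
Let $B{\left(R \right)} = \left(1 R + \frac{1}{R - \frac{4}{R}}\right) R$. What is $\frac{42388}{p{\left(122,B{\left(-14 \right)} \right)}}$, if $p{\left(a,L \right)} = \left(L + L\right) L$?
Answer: $\frac{48830976}{89434849} \approx 0.54599$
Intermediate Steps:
$B{\left(R \right)} = R \left(R + \frac{1}{R - \frac{4}{R}}\right)$ ($B{\left(R \right)} = \left(R + \frac{1}{R - \frac{4}{R}}\right) R = R \left(R + \frac{1}{R - \frac{4}{R}}\right)$)
$p{\left(a,L \right)} = 2 L^{2}$ ($p{\left(a,L \right)} = 2 L L = 2 L^{2}$)
$\frac{42388}{p{\left(122,B{\left(-14 \right)} \right)}} = \frac{42388}{2 \left(\frac{\left(-14\right)^{2} \left(-3 + \left(-14\right)^{2}\right)}{-4 + \left(-14\right)^{2}}\right)^{2}} = \frac{42388}{2 \left(\frac{196 \left(-3 + 196\right)}{-4 + 196}\right)^{2}} = \frac{42388}{2 \left(196 \cdot \frac{1}{192} \cdot 193\right)^{2}} = \frac{42388}{2 \left(\frac{9457}{48}\right)^{2}} = \frac{42388}{2 \cdot \frac{89434849}{2304}} = \frac{42388}{\frac{89434849}{1152}} = 42388 \cdot \frac{1152}{89434849} = \frac{48830976}{89434849}$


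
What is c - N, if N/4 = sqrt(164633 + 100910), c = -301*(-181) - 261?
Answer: 54220 - 4*sqrt(265543) ≈ 52159.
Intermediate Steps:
c = 54220 (c = 54481 - 261 = 54220)
N = 4*sqrt(265543) (N = 4*sqrt(164633 + 100910) = 4*sqrt(265543) ≈ 2061.2)
c - N = 54220 - 4*sqrt(265543)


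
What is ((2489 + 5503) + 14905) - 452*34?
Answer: 7529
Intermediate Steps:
((2489 + 5503) + 14905) - 452*34 = (7992 + 14905) - 1*15368 = 22897 - 15368 = 7529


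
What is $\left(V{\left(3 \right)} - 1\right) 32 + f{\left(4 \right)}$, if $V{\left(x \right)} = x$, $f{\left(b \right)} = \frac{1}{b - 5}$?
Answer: $63$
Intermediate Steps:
$f{\left(b \right)} = \frac{1}{-5 + b}$
$\left(V{\left(3 \right)} - 1\right) 32 + f{\left(4 \right)} = \left(3 - 1\right) 32 + \frac{1}{-5 + 4} = \left(3 - 1\right) 32 + \frac{1}{-1} = 2 \cdot 32 - 1 = 64 - 1 = 63$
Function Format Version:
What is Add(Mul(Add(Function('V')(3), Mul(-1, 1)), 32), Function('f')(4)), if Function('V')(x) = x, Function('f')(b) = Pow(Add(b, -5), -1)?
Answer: 63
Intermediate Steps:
Function('f')(b) = Pow(Add(-5, b), -1)
Add(Mul(Add(Function('V')(3), Mul(-1, 1)), 32), Function('f')(4)) = Add(Mul(Add(3, Mul(-1, 1)), 32), Pow(Add(-5, 4), -1)) = Add(Mul(Add(3, -1), 32), Pow(-1, -1)) = Add(Mul(2, 32), -1) = Add(64, -1) = 63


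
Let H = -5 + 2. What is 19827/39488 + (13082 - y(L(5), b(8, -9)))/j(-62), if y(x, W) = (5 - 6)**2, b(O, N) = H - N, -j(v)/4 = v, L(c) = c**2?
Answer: 65182453/1224128 ≈ 53.248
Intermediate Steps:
H = -3
j(v) = -4*v
b(O, N) = -3 - N
y(x, W) = 1 (y(x, W) = (-1)**2 = 1)
19827/39488 + (13082 - y(L(5), b(8, -9)))/j(-62) = 19827/39488 + (13082 - 1*1)/((-4*(-62))) = 19827*(1/39488) + (13082 - 1)/248 = 19827/39488 + 13081*(1/248) = 19827/39488 + 13081/248 = 65182453/1224128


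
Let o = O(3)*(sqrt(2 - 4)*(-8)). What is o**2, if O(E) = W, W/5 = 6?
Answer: -115200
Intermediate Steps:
W = 30 (W = 5*6 = 30)
O(E) = 30
o = -240*I*sqrt(2) (o = 30*(sqrt(2 - 4)*(-8)) = 30*(sqrt(-2)*(-8)) = 30*((I*sqrt(2))*(-8)) = 30*(-8*I*sqrt(2)) = -240*I*sqrt(2) ≈ -339.41*I)
o**2 = (-240*I*sqrt(2))**2 = -115200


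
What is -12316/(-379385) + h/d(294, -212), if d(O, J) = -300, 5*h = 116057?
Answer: -8802362189/113815500 ≈ -77.339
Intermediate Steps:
h = 116057/5 (h = (⅕)*116057 = 116057/5 ≈ 23211.)
-12316/(-379385) + h/d(294, -212) = -12316/(-379385) + (116057/5)/(-300) = -12316*(-1/379385) + (116057/5)*(-1/300) = 12316/379385 - 116057/1500 = -8802362189/113815500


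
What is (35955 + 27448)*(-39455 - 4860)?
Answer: -2809703945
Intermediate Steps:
(35955 + 27448)*(-39455 - 4860) = 63403*(-44315) = -2809703945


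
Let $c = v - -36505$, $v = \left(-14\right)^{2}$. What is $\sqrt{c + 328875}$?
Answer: $2 \sqrt{91394} \approx 604.63$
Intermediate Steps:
$v = 196$
$c = 36701$ ($c = 196 - -36505 = 196 + 36505 = 36701$)
$\sqrt{c + 328875} = \sqrt{36701 + 328875} = \sqrt{365576} = 2 \sqrt{91394}$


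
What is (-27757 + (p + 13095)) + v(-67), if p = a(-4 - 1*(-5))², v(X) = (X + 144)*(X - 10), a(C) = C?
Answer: -20590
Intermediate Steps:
v(X) = (-10 + X)*(144 + X) (v(X) = (144 + X)*(-10 + X) = (-10 + X)*(144 + X))
p = 1 (p = (-4 - 1*(-5))² = (-4 + 5)² = 1² = 1)
(-27757 + (p + 13095)) + v(-67) = (-27757 + (1 + 13095)) + (-1440 + (-67)² + 134*(-67)) = (-27757 + 13096) + (-1440 + 4489 - 8978) = -14661 - 5929 = -20590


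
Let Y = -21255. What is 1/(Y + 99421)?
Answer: 1/78166 ≈ 1.2793e-5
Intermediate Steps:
1/(Y + 99421) = 1/(-21255 + 99421) = 1/78166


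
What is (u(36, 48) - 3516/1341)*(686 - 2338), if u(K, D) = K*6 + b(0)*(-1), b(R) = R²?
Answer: -157567760/447 ≈ -3.5250e+5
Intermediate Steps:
u(K, D) = 6*K (u(K, D) = K*6 + 0²*(-1) = 6*K + 0*(-1) = 6*K + 0 = 6*K)
(u(36, 48) - 3516/1341)*(686 - 2338) = (6*36 - 3516/1341)*(686 - 2338) = (216 - 3516*1/1341)*(-1652) = (216 - 1172/447)*(-1652) = (95380/447)*(-1652) = -157567760/447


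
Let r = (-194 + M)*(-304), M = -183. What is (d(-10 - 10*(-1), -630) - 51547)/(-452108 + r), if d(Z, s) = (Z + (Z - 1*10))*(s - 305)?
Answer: 42197/337500 ≈ 0.12503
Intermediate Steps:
d(Z, s) = (-305 + s)*(-10 + 2*Z) (d(Z, s) = (Z + (Z - 10))*(-305 + s) = (Z + (-10 + Z))*(-305 + s) = (-10 + 2*Z)*(-305 + s) = (-305 + s)*(-10 + 2*Z))
r = 114608 (r = (-194 - 183)*(-304) = -377*(-304) = 114608)
(d(-10 - 10*(-1), -630) - 51547)/(-452108 + r) = ((3050 - 610*(-10 - 10*(-1)) - 10*(-630) + 2*(-10 - 10*(-1))*(-630)) - 51547)/(-452108 + 114608) = ((3050 - 610*(-10 + 10) + 6300 + 2*(-10 + 10)*(-630)) - 51547)/(-337500) = ((3050 - 610*0 + 6300 + 2*0*(-630)) - 51547)*(-1/337500) = ((3050 + 0 + 6300 + 0) - 51547)*(-1/337500) = (9350 - 51547)*(-1/337500) = -42197*(-1/337500) = 42197/337500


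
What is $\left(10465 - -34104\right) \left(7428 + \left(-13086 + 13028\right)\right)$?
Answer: $328473530$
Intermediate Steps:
$\left(10465 - -34104\right) \left(7428 + \left(-13086 + 13028\right)\right) = \left(10465 + 34104\right) \left(7428 - 58\right) = 44569 \cdot 7370 = 328473530$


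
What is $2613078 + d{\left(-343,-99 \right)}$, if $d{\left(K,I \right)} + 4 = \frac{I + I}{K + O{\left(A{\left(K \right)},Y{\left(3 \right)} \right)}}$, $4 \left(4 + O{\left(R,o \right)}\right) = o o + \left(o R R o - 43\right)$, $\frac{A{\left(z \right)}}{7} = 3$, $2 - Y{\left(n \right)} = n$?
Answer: $\frac{2584330978}{989} \approx 2.6131 \cdot 10^{6}$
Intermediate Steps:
$Y{\left(n \right)} = 2 - n$
$A{\left(z \right)} = 21$ ($A{\left(z \right)} = 7 \cdot 3 = 21$)
$O{\left(R,o \right)} = - \frac{59}{4} + \frac{o^{2}}{4} + \frac{R^{2} o^{2}}{4}$ ($O{\left(R,o \right)} = -4 + \frac{o o + \left(o R R o - 43\right)}{4} = -4 + \frac{o^{2} + \left(R o R o - 43\right)}{4} = -4 + \frac{o^{2} + \left(o R^{2} o - 43\right)}{4} = -4 + \frac{o^{2} + \left(R^{2} o^{2} - 43\right)}{4} = -4 + \frac{o^{2} + \left(-43 + R^{2} o^{2}\right)}{4} = -4 + \frac{-43 + o^{2} + R^{2} o^{2}}{4} = -4 + \left(- \frac{43}{4} + \frac{o^{2}}{4} + \frac{R^{2} o^{2}}{4}\right) = - \frac{59}{4} + \frac{o^{2}}{4} + \frac{R^{2} o^{2}}{4}$)
$d{\left(K,I \right)} = -4 + \frac{2 I}{\frac{383}{4} + K}$ ($d{\left(K,I \right)} = -4 + \frac{I + I}{K + \left(- \frac{59}{4} + \frac{\left(2 - 3\right)^{2}}{4} + \frac{21^{2} \left(2 - 3\right)^{2}}{4}\right)} = -4 + \frac{2 I}{K + \left(- \frac{59}{4} + \frac{\left(2 - 3\right)^{2}}{4} + \frac{1}{4} \cdot 441 \left(2 - 3\right)^{2}\right)} = -4 + \frac{2 I}{K + \left(- \frac{59}{4} + \frac{\left(-1\right)^{2}}{4} + \frac{1}{4} \cdot 441 \left(-1\right)^{2}\right)} = -4 + \frac{2 I}{K + \left(- \frac{59}{4} + \frac{1}{4} \cdot 1 + \frac{1}{4} \cdot 441 \cdot 1\right)} = -4 + \frac{2 I}{K + \left(- \frac{59}{4} + \frac{1}{4} + \frac{441}{4}\right)} = -4 + \frac{2 I}{K + \frac{383}{4}} = -4 + \frac{2 I}{\frac{383}{4} + K}$)
$2613078 + d{\left(-343,-99 \right)} = 2613078 + \frac{4 \left(-383 - -1372 + 2 \left(-99\right)\right)}{383 + 4 \left(-343\right)} = 2613078 + \frac{4 \left(-383 + 1372 - 198\right)}{383 - 1372} = 2613078 + 4 \frac{1}{-989} \cdot 791 = 2613078 + 4 \left(- \frac{1}{989}\right) 791 = 2613078 - \frac{3164}{989} = \frac{2584330978}{989}$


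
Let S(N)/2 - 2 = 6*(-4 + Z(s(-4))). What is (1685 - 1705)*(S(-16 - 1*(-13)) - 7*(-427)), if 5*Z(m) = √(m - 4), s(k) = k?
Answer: -58900 - 96*I*√2 ≈ -58900.0 - 135.76*I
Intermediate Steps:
Z(m) = √(-4 + m)/5 (Z(m) = √(m - 4)/5 = √(-4 + m)/5)
S(N) = -44 + 24*I*√2/5 (S(N) = 4 + 2*(6*(-4 + √(-4 - 4)/5)) = 4 + 2*(6*(-4 + √(-8)/5)) = 4 + 2*(6*(-4 + (2*I*√2)/5)) = 4 + 2*(6*(-4 + 2*I*√2/5)) = 4 + 2*(-24 + 12*I*√2/5) = 4 + (-48 + 24*I*√2/5) = -44 + 24*I*√2/5)
(1685 - 1705)*(S(-16 - 1*(-13)) - 7*(-427)) = (1685 - 1705)*((-44 + 24*I*√2/5) - 7*(-427)) = -20*((-44 + 24*I*√2/5) + 2989) = -20*(2945 + 24*I*√2/5) = -58900 - 96*I*√2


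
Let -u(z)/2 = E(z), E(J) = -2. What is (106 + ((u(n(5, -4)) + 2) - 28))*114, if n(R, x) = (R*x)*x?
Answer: 9576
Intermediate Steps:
n(R, x) = R*x²
u(z) = 4 (u(z) = -2*(-2) = 4)
(106 + ((u(n(5, -4)) + 2) - 28))*114 = (106 + ((4 + 2) - 28))*114 = (106 + (6 - 28))*114 = (106 - 22)*114 = 84*114 = 9576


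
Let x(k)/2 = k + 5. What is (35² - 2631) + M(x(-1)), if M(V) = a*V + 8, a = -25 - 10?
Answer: -1678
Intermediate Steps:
a = -35
x(k) = 10 + 2*k (x(k) = 2*(k + 5) = 2*(5 + k) = 10 + 2*k)
M(V) = 8 - 35*V (M(V) = -35*V + 8 = 8 - 35*V)
(35² - 2631) + M(x(-1)) = (35² - 2631) + (8 - 35*(10 + 2*(-1))) = (1225 - 2631) + (8 - 35*(10 - 2)) = -1406 + (8 - 35*8) = -1406 + (8 - 280) = -1406 - 272 = -1678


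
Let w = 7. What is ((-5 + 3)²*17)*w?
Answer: 476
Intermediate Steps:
((-5 + 3)²*17)*w = ((-5 + 3)²*17)*7 = ((-2)²*17)*7 = (4*17)*7 = 68*7 = 476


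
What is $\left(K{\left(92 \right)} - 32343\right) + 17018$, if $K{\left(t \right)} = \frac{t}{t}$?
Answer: $-15324$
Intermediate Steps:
$K{\left(t \right)} = 1$
$\left(K{\left(92 \right)} - 32343\right) + 17018 = \left(1 - 32343\right) + 17018 = -32342 + 17018 = -15324$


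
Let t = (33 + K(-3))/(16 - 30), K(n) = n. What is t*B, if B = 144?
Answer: -2160/7 ≈ -308.57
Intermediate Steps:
t = -15/7 (t = (33 - 3)/(16 - 30) = 30/(-14) = 30*(-1/14) = -15/7 ≈ -2.1429)
t*B = -15/7*144 = -2160/7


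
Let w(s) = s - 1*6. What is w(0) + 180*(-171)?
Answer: -30786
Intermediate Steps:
w(s) = -6 + s (w(s) = s - 6 = -6 + s)
w(0) + 180*(-171) = (-6 + 0) + 180*(-171) = -6 - 30780 = -30786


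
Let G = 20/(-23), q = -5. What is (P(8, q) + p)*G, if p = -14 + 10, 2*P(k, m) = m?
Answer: 130/23 ≈ 5.6522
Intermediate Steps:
P(k, m) = m/2
p = -4
G = -20/23 (G = 20*(-1/23) = -20/23 ≈ -0.86957)
(P(8, q) + p)*G = ((½)*(-5) - 4)*(-20/23) = (-5/2 - 4)*(-20/23) = -13/2*(-20/23) = 130/23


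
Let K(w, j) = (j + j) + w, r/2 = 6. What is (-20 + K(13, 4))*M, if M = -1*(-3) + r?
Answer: 15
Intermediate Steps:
r = 12 (r = 2*6 = 12)
K(w, j) = w + 2*j (K(w, j) = 2*j + w = w + 2*j)
M = 15 (M = -1*(-3) + 12 = 3 + 12 = 15)
(-20 + K(13, 4))*M = (-20 + (13 + 2*4))*15 = (-20 + (13 + 8))*15 = (-20 + 21)*15 = 1*15 = 15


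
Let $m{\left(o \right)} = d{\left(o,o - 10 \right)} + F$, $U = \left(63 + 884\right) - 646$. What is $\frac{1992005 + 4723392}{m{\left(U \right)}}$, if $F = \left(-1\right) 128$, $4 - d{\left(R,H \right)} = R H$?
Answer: $- \frac{6715397}{87715} \approx -76.559$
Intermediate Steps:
$U = 301$ ($U = 947 - 646 = 301$)
$d{\left(R,H \right)} = 4 - H R$ ($d{\left(R,H \right)} = 4 - R H = 4 - H R$)
$F = -128$
$m{\left(o \right)} = -124 - o \left(-10 + o\right)$ ($m{\left(o \right)} = \left(4 - \left(o - 10\right) o\right) - 128 = \left(4 - \left(-10 + o\right) o\right) - 128 = \left(4 - o \left(-10 + o\right)\right) - 128 = -124 - o \left(-10 + o\right)$)
$\frac{1992005 + 4723392}{m{\left(U \right)}} = \frac{1992005 + 4723392}{-124 - 301 \left(-10 + 301\right)} = \frac{6715397}{-124 - 301 \cdot 291} = \frac{6715397}{-124 - 87591} = \frac{6715397}{-87715} = 6715397 \left(- \frac{1}{87715}\right) = - \frac{6715397}{87715}$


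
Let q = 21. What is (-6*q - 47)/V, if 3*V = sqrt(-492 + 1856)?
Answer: -519*sqrt(341)/682 ≈ -14.053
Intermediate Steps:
V = 2*sqrt(341)/3 (V = sqrt(-492 + 1856)/3 = sqrt(1364)/3 = (2*sqrt(341))/3 = 2*sqrt(341)/3 ≈ 12.311)
(-6*q - 47)/V = (-6*21 - 47)/((2*sqrt(341)/3)) = (-126 - 47)*(3*sqrt(341)/682) = -519*sqrt(341)/682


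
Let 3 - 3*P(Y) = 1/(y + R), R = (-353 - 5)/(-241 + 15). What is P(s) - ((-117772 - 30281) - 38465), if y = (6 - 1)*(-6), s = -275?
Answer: 1796737640/9633 ≈ 1.8652e+5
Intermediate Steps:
R = 179/113 (R = -358/(-226) = -358*(-1/226) = 179/113 ≈ 1.5841)
y = -30 (y = 5*(-6) = -30)
P(Y) = 9746/9633 (P(Y) = 1 - 1/(3*(-30 + 179/113)) = 1 - 1/(3*(-3211/113)) = 1 - ⅓*(-113/3211) = 1 + 113/9633 = 9746/9633)
P(s) - ((-117772 - 30281) - 38465) = 9746/9633 - ((-117772 - 30281) - 38465) = 9746/9633 - (-148053 - 38465) = 9746/9633 - 1*(-186518) = 9746/9633 + 186518 = 1796737640/9633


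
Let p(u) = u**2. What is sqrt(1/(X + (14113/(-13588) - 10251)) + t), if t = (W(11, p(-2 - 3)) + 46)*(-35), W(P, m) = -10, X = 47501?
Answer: 4*I*sqrt(20173904688682453274)/506138887 ≈ 35.496*I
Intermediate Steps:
t = -1260 (t = (-10 + 46)*(-35) = 36*(-35) = -1260)
sqrt(1/(X + (14113/(-13588) - 10251)) + t) = sqrt(1/(47501 + (14113/(-13588) - 10251)) - 1260) = sqrt(1/(47501 + (14113*(-1/13588) - 10251)) - 1260) = sqrt(1/(47501 + (-14113/13588 - 10251)) - 1260) = sqrt(1/(47501 - 139304701/13588) - 1260) = sqrt(1/(506138887/13588) - 1260) = sqrt(13588/506138887 - 1260) = sqrt(-637734984032/506138887) = 4*I*sqrt(20173904688682453274)/506138887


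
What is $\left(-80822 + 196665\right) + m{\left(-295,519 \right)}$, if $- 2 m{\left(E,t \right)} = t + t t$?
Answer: $-19097$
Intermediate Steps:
$m{\left(E,t \right)} = - \frac{t}{2} - \frac{t^{2}}{2}$ ($m{\left(E,t \right)} = - \frac{t + t t}{2} = - \frac{t + t^{2}}{2} = - \frac{t}{2} - \frac{t^{2}}{2}$)
$\left(-80822 + 196665\right) + m{\left(-295,519 \right)} = \left(-80822 + 196665\right) - \frac{519 \left(1 + 519\right)}{2} = 115843 - \frac{519}{2} \cdot 520 = 115843 - 134940 = -19097$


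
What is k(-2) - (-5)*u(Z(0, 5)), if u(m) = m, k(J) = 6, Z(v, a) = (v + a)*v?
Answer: 6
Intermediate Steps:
Z(v, a) = v*(a + v) (Z(v, a) = (a + v)*v = v*(a + v))
k(-2) - (-5)*u(Z(0, 5)) = 6 - (-5)*0*(5 + 0) = 6 - (-5)*0*5 = 6 - (-5)*0 = 6 - 5*0 = 6 + 0 = 6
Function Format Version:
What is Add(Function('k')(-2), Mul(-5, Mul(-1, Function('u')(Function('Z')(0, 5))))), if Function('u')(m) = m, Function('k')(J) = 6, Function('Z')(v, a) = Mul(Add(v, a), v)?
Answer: 6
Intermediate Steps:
Function('Z')(v, a) = Mul(v, Add(a, v)) (Function('Z')(v, a) = Mul(Add(a, v), v) = Mul(v, Add(a, v)))
Add(Function('k')(-2), Mul(-5, Mul(-1, Function('u')(Function('Z')(0, 5))))) = Add(6, Mul(-5, Mul(-1, Mul(0, Add(5, 0))))) = Add(6, Mul(-5, Mul(-1, Mul(0, 5)))) = Add(6, Mul(-5, Mul(-1, 0))) = Add(6, Mul(-5, 0)) = Add(6, 0) = 6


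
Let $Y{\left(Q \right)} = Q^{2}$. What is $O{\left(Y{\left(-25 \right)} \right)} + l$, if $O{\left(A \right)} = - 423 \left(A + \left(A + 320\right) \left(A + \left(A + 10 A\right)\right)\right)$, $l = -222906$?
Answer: $-2998499781$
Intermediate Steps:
$O{\left(A \right)} = - 423 A - 5076 A \left(320 + A\right)$ ($O{\left(A \right)} = - 423 \left(A + \left(320 + A\right) \left(A + 11 A\right)\right) = - 423 \left(A + \left(320 + A\right) 12 A\right) = - 423 \left(A + 12 A \left(320 + A\right)\right) = - 423 A - 5076 A \left(320 + A\right)$)
$O{\left(Y{\left(-25 \right)} \right)} + l = - 423 \left(-25\right)^{2} \left(3841 + 12 \left(-25\right)^{2}\right) - 222906 = \left(-423\right) 625 \left(3841 + 12 \cdot 625\right) - 222906 = \left(-423\right) 625 \left(3841 + 7500\right) - 222906 = \left(-423\right) 625 \cdot 11341 - 222906 = -2998276875 - 222906 = -2998499781$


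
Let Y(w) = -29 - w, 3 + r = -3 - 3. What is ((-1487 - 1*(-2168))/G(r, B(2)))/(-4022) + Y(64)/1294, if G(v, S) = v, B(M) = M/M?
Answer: -207100/3903351 ≈ -0.053057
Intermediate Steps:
B(M) = 1
r = -9 (r = -3 + (-3 - 3) = -3 - 6 = -9)
((-1487 - 1*(-2168))/G(r, B(2)))/(-4022) + Y(64)/1294 = ((-1487 - 1*(-2168))/(-9))/(-4022) + (-29 - 1*64)/1294 = ((-1487 + 2168)*(-1/9))*(-1/4022) + (-29 - 64)*(1/1294) = (681*(-1/9))*(-1/4022) - 93*1/1294 = -227/3*(-1/4022) - 93/1294 = 227/12066 - 93/1294 = -207100/3903351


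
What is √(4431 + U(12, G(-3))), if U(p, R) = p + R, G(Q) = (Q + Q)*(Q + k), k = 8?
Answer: √4413 ≈ 66.430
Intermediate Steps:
G(Q) = 2*Q*(8 + Q) (G(Q) = (Q + Q)*(Q + 8) = (2*Q)*(8 + Q) = 2*Q*(8 + Q))
U(p, R) = R + p
√(4431 + U(12, G(-3))) = √(4431 + (2*(-3)*(8 - 3) + 12)) = √(4431 + (2*(-3)*5 + 12)) = √(4431 + (-30 + 12)) = √(4431 - 18) = √4413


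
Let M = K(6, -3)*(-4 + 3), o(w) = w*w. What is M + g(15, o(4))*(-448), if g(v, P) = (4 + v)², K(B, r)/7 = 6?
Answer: -161770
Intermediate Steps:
o(w) = w²
K(B, r) = 42 (K(B, r) = 7*6 = 42)
M = -42 (M = 42*(-4 + 3) = 42*(-1) = -42)
M + g(15, o(4))*(-448) = -42 + (4 + 15)²*(-448) = -42 + 19²*(-448) = -42 + 361*(-448) = -42 - 161728 = -161770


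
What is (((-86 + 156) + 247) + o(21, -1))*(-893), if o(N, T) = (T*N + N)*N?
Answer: -283081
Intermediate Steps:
o(N, T) = N*(N + N*T) (o(N, T) = (N*T + N)*N = (N + N*T)*N = N*(N + N*T))
(((-86 + 156) + 247) + o(21, -1))*(-893) = (((-86 + 156) + 247) + 21**2*(1 - 1))*(-893) = ((70 + 247) + 441*0)*(-893) = (317 + 0)*(-893) = 317*(-893) = -283081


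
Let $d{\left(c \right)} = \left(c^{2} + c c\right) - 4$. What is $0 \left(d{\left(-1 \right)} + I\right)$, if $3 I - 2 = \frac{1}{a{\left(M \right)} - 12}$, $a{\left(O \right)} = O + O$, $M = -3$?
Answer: $0$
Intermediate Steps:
$d{\left(c \right)} = -4 + 2 c^{2}$ ($d{\left(c \right)} = \left(c^{2} + c^{2}\right) - 4 = 2 c^{2} - 4 = -4 + 2 c^{2}$)
$a{\left(O \right)} = 2 O$
$I = \frac{35}{54}$ ($I = \frac{2}{3} + \frac{1}{3 \left(2 \left(-3\right) - 12\right)} = \frac{2}{3} + \frac{1}{3 \left(-6 - 12\right)} = \frac{2}{3} + \frac{1}{3 \left(-18\right)} = \frac{2}{3} + \frac{1}{3} \left(- \frac{1}{18}\right) = \frac{2}{3} - \frac{1}{54} = \frac{35}{54} \approx 0.64815$)
$0 \left(d{\left(-1 \right)} + I\right) = 0 \left(\left(-4 + 2 \left(-1\right)^{2}\right) + \frac{35}{54}\right) = 0 \left(\left(-4 + 2 \cdot 1\right) + \frac{35}{54}\right) = 0 \left(\left(-4 + 2\right) + \frac{35}{54}\right) = 0 \left(-2 + \frac{35}{54}\right) = 0 \left(- \frac{73}{54}\right) = 0$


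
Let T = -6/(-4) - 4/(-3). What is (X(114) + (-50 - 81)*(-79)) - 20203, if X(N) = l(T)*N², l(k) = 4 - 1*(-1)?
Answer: 55126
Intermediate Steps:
T = 17/6 (T = -6*(-¼) - 4*(-⅓) = 3/2 + 4/3 = 17/6 ≈ 2.8333)
l(k) = 5 (l(k) = 4 + 1 = 5)
X(N) = 5*N²
(X(114) + (-50 - 81)*(-79)) - 20203 = (5*114² + (-50 - 81)*(-79)) - 20203 = (5*12996 - 131*(-79)) - 20203 = (64980 + 10349) - 20203 = 75329 - 20203 = 55126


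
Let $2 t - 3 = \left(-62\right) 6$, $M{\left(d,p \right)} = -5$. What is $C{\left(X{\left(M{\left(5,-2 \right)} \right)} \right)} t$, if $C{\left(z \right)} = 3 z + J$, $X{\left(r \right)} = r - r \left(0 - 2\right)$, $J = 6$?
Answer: $\frac{14391}{2} \approx 7195.5$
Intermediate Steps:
$t = - \frac{369}{2}$ ($t = \frac{3}{2} + \frac{\left(-62\right) 6}{2} = \frac{3}{2} + \frac{1}{2} \left(-372\right) = \frac{3}{2} - 186 = - \frac{369}{2} \approx -184.5$)
$X{\left(r \right)} = 3 r$ ($X{\left(r \right)} = r - r \left(-2\right) = r - - 2 r = r + 2 r = 3 r$)
$C{\left(z \right)} = 6 + 3 z$ ($C{\left(z \right)} = 3 z + 6 = 6 + 3 z$)
$C{\left(X{\left(M{\left(5,-2 \right)} \right)} \right)} t = \left(6 + 3 \cdot 3 \left(-5\right)\right) \left(- \frac{369}{2}\right) = \left(6 + 3 \left(-15\right)\right) \left(- \frac{369}{2}\right) = \left(6 - 45\right) \left(- \frac{369}{2}\right) = \left(-39\right) \left(- \frac{369}{2}\right) = \frac{14391}{2}$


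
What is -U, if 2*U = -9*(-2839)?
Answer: -25551/2 ≈ -12776.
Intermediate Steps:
U = 25551/2 (U = (-9*(-2839))/2 = (1/2)*25551 = 25551/2 ≈ 12776.)
-U = -1*25551/2 = -25551/2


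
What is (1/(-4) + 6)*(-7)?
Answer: -161/4 ≈ -40.250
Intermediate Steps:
(1/(-4) + 6)*(-7) = (-1/4*1 + 6)*(-7) = (-1/4 + 6)*(-7) = (23/4)*(-7) = -161/4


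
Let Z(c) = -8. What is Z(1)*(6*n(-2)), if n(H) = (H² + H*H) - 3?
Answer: -240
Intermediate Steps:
n(H) = -3 + 2*H² (n(H) = (H² + H²) - 3 = 2*H² - 3 = -3 + 2*H²)
Z(1)*(6*n(-2)) = -48*(-3 + 2*(-2)²) = -48*(-3 + 2*4) = -48*(-3 + 8) = -48*5 = -8*30 = -240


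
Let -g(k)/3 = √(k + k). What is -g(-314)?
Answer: 6*I*√157 ≈ 75.18*I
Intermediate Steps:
g(k) = -3*√2*√k (g(k) = -3*√(k + k) = -3*√2*√k)
-g(-314) = -(-3)*√2*√(-314) = -(-3)*√2*I*√314 = -(-6)*I*√157 = 6*I*√157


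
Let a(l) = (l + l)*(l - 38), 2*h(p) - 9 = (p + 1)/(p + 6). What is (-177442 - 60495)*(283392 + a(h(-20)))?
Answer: -3771519298319/56 ≈ -6.7349e+10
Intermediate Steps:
h(p) = 9/2 + (1 + p)/(2*(6 + p)) (h(p) = 9/2 + ((p + 1)/(p + 6))/2 = 9/2 + ((1 + p)/(6 + p))/2 = 9/2 + (1 + p)/(2*(6 + p)))
a(l) = 2*l*(-38 + l) (a(l) = (2*l)*(-38 + l) = 2*l*(-38 + l))
(-177442 - 60495)*(283392 + a(h(-20))) = (-177442 - 60495)*(283392 + 2*(5*(11 + 2*(-20))/(2*(6 - 20)))*(-38 + 5*(11 + 2*(-20))/(2*(6 - 20)))) = -237937*(283392 + 2*((5/2)*(11 - 40)/(-14))*(-38 + (5/2)*(11 - 40)/(-14))) = -237937*(283392 + 2*((5/2)*(-1/14)*(-29))*(-38 + (5/2)*(-1/14)*(-29))) = -237937*(283392 + 2*(145/28)*(-38 + 145/28)) = -237937*(283392 + 2*(145/28)*(-919/28)) = -237937*(283392 - 133255/392) = -237937*110956409/392 = -3771519298319/56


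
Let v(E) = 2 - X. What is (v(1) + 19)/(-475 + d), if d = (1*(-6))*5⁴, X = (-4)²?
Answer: -1/845 ≈ -0.0011834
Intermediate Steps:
X = 16
d = -3750 (d = -6*625 = -3750)
v(E) = -14 (v(E) = 2 - 1*16 = 2 - 16 = -14)
(v(1) + 19)/(-475 + d) = (-14 + 19)/(-475 - 3750) = 5/(-4225) = 5*(-1/4225) = -1/845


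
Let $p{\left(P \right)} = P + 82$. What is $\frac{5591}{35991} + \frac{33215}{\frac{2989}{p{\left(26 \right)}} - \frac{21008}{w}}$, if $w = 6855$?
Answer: $\frac{295044903389707}{218594109807} \approx 1349.7$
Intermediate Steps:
$p{\left(P \right)} = 82 + P$
$\frac{5591}{35991} + \frac{33215}{\frac{2989}{p{\left(26 \right)}} - \frac{21008}{w}} = \frac{5591}{35991} + \frac{33215}{\frac{2989}{82 + 26} - \frac{21008}{6855}} = 5591 \cdot \frac{1}{35991} + \frac{33215}{\frac{2989}{108} - \frac{21008}{6855}} = \frac{5591}{35991} + \frac{33215}{2989 \cdot \frac{1}{108} - \frac{21008}{6855}} = \frac{5591}{35991} + \frac{33215}{\frac{2989}{108} - \frac{21008}{6855}} = \frac{5591}{35991} + \frac{33215}{\frac{6073577}{246780}} = \frac{5591}{35991} + 33215 \cdot \frac{246780}{6073577} = \frac{5591}{35991} + \frac{8196797700}{6073577} = \frac{295044903389707}{218594109807}$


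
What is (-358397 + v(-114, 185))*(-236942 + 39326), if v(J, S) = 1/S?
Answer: 13102621389504/185 ≈ 7.0825e+10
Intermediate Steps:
(-358397 + v(-114, 185))*(-236942 + 39326) = (-358397 + 1/185)*(-236942 + 39326) = (-358397 + 1/185)*(-197616) = -66303444/185*(-197616) = 13102621389504/185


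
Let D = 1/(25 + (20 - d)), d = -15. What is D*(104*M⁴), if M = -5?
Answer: 3250/3 ≈ 1083.3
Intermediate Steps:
D = 1/60 (D = 1/(25 + (20 - 1*(-15))) = 1/(25 + (20 + 15)) = 1/(25 + 35) = 1/60 ≈ 0.016667)
D*(104*M⁴) = (104*(-5)⁴)/60 = (104*625)/60 = (1/60)*65000 = 3250/3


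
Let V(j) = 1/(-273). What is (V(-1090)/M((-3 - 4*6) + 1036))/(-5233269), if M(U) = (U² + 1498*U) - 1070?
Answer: 1/3612413541177441 ≈ 2.7682e-16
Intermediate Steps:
V(j) = -1/273
M(U) = -1070 + U² + 1498*U
(V(-1090)/M((-3 - 4*6) + 1036))/(-5233269) = -1/(273*(-1070 + ((-3 - 4*6) + 1036)² + 1498*((-3 - 4*6) + 1036)))/(-5233269) = -1/(273*(-1070 + ((-3 - 24) + 1036)² + 1498*((-3 - 24) + 1036)))*(-1/5233269) = -1/(273*(-1070 + (-27 + 1036)² + 1498*(-27 + 1036)))*(-1/5233269) = -1/(273*(-1070 + 1009² + 1498*1009))*(-1/5233269) = -1/(273*(-1070 + 1018081 + 1511482))*(-1/5233269) = -1/273/2528493*(-1/5233269) = -1/273*1/2528493*(-1/5233269) = -1/690278589*(-1/5233269) = 1/3612413541177441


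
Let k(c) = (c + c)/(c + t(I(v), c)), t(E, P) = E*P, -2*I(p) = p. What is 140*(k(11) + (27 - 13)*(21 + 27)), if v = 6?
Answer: 93940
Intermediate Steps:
I(p) = -p/2
k(c) = -1 (k(c) = (c + c)/(c + (-½*6)*c) = (2*c)/(c - 3*c) = (2*c)/((-2*c)) = (2*c)*(-1/(2*c)) = -1)
140*(k(11) + (27 - 13)*(21 + 27)) = 140*(-1 + (27 - 13)*(21 + 27)) = 140*(-1 + 14*48) = 140*(-1 + 672) = 140*671 = 93940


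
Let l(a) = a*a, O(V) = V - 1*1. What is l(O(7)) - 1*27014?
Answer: -26978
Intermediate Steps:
O(V) = -1 + V (O(V) = V - 1 = -1 + V)
l(a) = a**2
l(O(7)) - 1*27014 = (-1 + 7)**2 - 1*27014 = 6**2 - 27014 = 36 - 27014 = -26978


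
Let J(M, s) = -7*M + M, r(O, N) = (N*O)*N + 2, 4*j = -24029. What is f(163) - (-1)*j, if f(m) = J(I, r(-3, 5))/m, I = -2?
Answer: -3916679/652 ≈ -6007.2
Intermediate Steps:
j = -24029/4 (j = (¼)*(-24029) = -24029/4 ≈ -6007.3)
r(O, N) = 2 + O*N² (r(O, N) = O*N² + 2 = 2 + O*N²)
J(M, s) = -6*M
f(m) = 12/m (f(m) = (-6*(-2))/m = 12/m)
f(163) - (-1)*j = 12/163 - (-1)*(-24029)/4 = 12*(1/163) - 1*24029/4 = 12/163 - 24029/4 = -3916679/652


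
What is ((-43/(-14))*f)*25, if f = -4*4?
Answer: -8600/7 ≈ -1228.6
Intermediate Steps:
f = -16
((-43/(-14))*f)*25 = (-43/(-14)*(-16))*25 = (-43*(-1/14)*(-16))*25 = ((43/14)*(-16))*25 = -344/7*25 = -8600/7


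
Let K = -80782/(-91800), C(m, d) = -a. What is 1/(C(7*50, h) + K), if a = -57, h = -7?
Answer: 45900/2656691 ≈ 0.017277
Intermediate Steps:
C(m, d) = 57 (C(m, d) = -1*(-57) = 57)
K = 40391/45900 (K = -80782*(-1/91800) = 40391/45900 ≈ 0.87998)
1/(C(7*50, h) + K) = 1/(57 + 40391/45900) = 1/(2656691/45900) = 45900/2656691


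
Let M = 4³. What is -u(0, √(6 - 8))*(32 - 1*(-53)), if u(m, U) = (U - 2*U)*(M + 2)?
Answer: 5610*I*√2 ≈ 7933.7*I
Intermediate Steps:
M = 64
u(m, U) = -66*U (u(m, U) = (U - 2*U)*(64 + 2) = -U*66 = -66*U)
-u(0, √(6 - 8))*(32 - 1*(-53)) = -(-66*√(6 - 8))*(32 - 1*(-53)) = -(-66*I*√2)*(32 + 53) = -(-66*I*√2)*85 = -(-5610)*I*√2 = 5610*I*√2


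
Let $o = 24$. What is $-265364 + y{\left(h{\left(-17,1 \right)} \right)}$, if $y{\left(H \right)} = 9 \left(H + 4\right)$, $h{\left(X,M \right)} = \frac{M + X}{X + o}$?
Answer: $- \frac{1857440}{7} \approx -2.6535 \cdot 10^{5}$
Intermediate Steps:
$h{\left(X,M \right)} = \frac{M + X}{24 + X}$ ($h{\left(X,M \right)} = \frac{M + X}{X + 24} = \frac{M + X}{24 + X}$)
$y{\left(H \right)} = 36 + 9 H$ ($y{\left(H \right)} = 9 \left(4 + H\right) = 36 + 9 H$)
$-265364 + y{\left(h{\left(-17,1 \right)} \right)} = -265364 + \left(36 + 9 \frac{1 - 17}{24 - 17}\right) = -265364 + \left(36 + 9 \cdot \frac{1}{7} \left(-16\right)\right) = -265364 + \left(36 + 9 \left(- \frac{16}{7}\right)\right) = -265364 + \left(36 - \frac{144}{7}\right) = -265364 + \frac{108}{7} = - \frac{1857440}{7}$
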